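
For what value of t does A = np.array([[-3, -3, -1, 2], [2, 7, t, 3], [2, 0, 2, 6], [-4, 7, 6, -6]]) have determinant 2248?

-4

Expanding along the column containing t, det(A) is linear in t: det(A) = (-190)·t + (1488).
Set (-190)·t + (1488) = 2248  ⇒  (-190)·t = 760  ⇒  t = -4.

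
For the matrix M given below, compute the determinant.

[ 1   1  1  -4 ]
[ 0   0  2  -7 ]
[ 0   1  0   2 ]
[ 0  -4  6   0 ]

-58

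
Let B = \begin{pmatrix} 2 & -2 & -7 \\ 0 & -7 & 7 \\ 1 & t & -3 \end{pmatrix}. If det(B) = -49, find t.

2

Expanding along the row containing t, det(B) is linear in t: det(B) = (-14)·t + (-21).
Set (-14)·t + (-21) = -49  ⇒  (-14)·t = -28  ⇒  t = 2.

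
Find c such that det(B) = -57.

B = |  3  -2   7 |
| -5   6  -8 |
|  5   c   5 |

c = -3

Expanding along the column containing c, det(B) is linear in c: det(B) = (-11)·c + (-90).
Set (-11)·c + (-90) = -57  ⇒  (-11)·c = 33  ⇒  c = -3.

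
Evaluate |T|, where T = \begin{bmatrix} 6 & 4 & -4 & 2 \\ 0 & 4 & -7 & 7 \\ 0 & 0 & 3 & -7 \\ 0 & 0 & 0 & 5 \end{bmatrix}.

360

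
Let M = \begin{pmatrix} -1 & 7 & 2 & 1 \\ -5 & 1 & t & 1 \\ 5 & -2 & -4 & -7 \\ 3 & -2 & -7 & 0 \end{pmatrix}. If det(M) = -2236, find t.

t = -6

Expanding along the row containing t, det(M) is linear in t: det(M) = (137)·t + (-1414).
Set (137)·t + (-1414) = -2236  ⇒  (137)·t = -822  ⇒  t = -6.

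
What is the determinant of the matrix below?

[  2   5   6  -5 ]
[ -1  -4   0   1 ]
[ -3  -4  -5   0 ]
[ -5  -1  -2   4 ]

Expand along row 2 (it has 1 zero):
  − (-1) · M_21   where M_21 = det([5 6 -5; -4 -5 0; -1 -2 4]) = -19
  + (-4) · M_22   where M_22 = det([2 6 -5; -3 -5 0; -5 -2 4]) = 127
  + (1) · M_24   where M_24 = det([2 5 6; -3 -4 -5; -5 -1 -2]) = -1
det = (-1)·(-1)·(-19) + (+1)·(-4)·(127) + (+1)·(1)·(-1) = -528

-528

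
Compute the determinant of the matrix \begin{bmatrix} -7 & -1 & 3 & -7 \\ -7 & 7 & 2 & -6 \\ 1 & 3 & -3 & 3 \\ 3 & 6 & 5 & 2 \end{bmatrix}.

Expand along row 1:
  + (-7) · M_11   where M_11 = det([7 2 -6; 3 -3 3; 6 5 2]) = -321
  − (-1) · M_12   where M_12 = det([-7 2 -6; 1 -3 3; 3 5 2]) = 77
  + (3) · M_13   where M_13 = det([-7 7 -6; 1 3 3; 3 6 2]) = 151
  − (-7) · M_14   where M_14 = det([-7 7 2; 1 3 -3; 3 6 5]) = -335
det = (+1)·(-7)·(-321) + (-1)·(-1)·(77) + (+1)·(3)·(151) + (-1)·(-7)·(-335) = 432

432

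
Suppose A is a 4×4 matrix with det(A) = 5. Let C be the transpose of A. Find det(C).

|C| = 5

det(Aᵀ) = det(A).
det(C) = (1)·(5) = 5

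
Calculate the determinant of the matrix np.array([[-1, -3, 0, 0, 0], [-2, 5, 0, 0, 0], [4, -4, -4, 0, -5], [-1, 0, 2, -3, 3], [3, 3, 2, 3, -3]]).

660

The matrix is block lower-triangular with a 2×2 block and a 3×3 block on the diagonal, so its determinant equals the product of the determinants of the diagonal blocks.
det of the 2×2 block = -11
det of the 3×3 block = -60
det = (-11)·(-60) = 660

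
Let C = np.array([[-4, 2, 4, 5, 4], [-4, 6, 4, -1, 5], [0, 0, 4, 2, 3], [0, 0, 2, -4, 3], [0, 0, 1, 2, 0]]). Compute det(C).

C is block upper-triangular with a 2×2 block and a 3×3 block on the diagonal, so its determinant equals the product of the determinants of the diagonal blocks.
det of the 2×2 block = -16
det of the 3×3 block = 6
det = (-16)·(6) = -96

|C| = -96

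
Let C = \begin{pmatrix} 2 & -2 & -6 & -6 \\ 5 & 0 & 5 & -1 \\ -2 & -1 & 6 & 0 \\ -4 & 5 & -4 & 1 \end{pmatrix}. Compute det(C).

Expand along row 2 (it has 1 zero):
  − (5) · M_21   where M_21 = det([-2 -6 -6; -1 6 0; 5 -4 1]) = 138
  − (5) · M_23   where M_23 = det([2 -2 -6; -2 -1 0; -4 5 1]) = 78
  + (-1) · M_24   where M_24 = det([2 -2 -6; -2 -1 6; -4 5 -4]) = 96
det = (-1)·(5)·(138) + (-1)·(5)·(78) + (+1)·(-1)·(96) = -1176

-1176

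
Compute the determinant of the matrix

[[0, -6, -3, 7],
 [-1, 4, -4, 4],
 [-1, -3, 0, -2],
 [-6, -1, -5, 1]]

Expand along row 1 (it has 1 zero):
  − (-6) · M_12   where M_12 = det([-1 -4 4; -1 0 -2; -6 -5 1]) = -22
  + (-3) · M_13   where M_13 = det([-1 4 4; -1 -3 -2; -6 -1 1]) = -11
  − (7) · M_14   where M_14 = det([-1 4 -4; -1 -3 0; -6 -1 -5]) = 33
det = (-1)·(-6)·(-22) + (+1)·(-3)·(-11) + (-1)·(7)·(33) = -330

-330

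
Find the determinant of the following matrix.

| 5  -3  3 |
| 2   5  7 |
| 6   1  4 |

The determinant is -121.

Expand along column 1:
  + 5 · |5 7; 1 4| = 5·(20 − 7) = 65
  − 2 · |-3 3; 1 4| = −2·(-12 − 3) = 30
  + 6 · |-3 3; 5 7| = 6·(-21 − 15) = -216
Sum: (65) + (30) + (-216) = -121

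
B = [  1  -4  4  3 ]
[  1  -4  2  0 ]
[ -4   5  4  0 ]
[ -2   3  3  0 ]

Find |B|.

Expand along column 4 (it has 3 zeros):
  − (3) · M_14   where M_14 = det([1 -4 2; -4 5 4; -2 3 3]) = -17
det = (-1)·(3)·(-17) = 51

|B| = 51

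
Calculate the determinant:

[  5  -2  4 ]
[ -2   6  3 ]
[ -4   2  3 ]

152

Expand along column 1:
  + 5 · |6 3; 2 3| = 5·(18 − 6) = 60
  − (-2) · |-2 4; 2 3| = −(-2)·(-6 − 8) = -28
  + (-4) · |-2 4; 6 3| = (-4)·(-6 − 24) = 120
Sum: (60) + (-28) + (120) = 152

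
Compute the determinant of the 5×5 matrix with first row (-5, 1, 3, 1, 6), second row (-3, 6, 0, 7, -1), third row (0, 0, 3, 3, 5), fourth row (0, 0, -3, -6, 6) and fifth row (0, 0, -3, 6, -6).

The determinant is 7776.

The matrix is block upper-triangular with a 2×2 block and a 3×3 block on the diagonal, so its determinant equals the product of the determinants of the diagonal blocks.
det of the 2×2 block = -27
det of the 3×3 block = -288
det = (-27)·(-288) = 7776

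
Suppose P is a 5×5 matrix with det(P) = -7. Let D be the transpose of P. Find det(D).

det(Pᵀ) = det(P).
det(D) = (1)·(-7) = -7

det(D) = -7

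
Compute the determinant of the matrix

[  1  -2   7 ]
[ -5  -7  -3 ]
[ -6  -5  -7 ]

Expand along column 1:
  + 1 · |-7 -3; -5 -7| = 1·(49 − 15) = 34
  − (-5) · |-2 7; -5 -7| = −(-5)·(14 − (-35)) = 245
  + (-6) · |-2 7; -7 -3| = (-6)·(6 − (-49)) = -330
Sum: (34) + (245) + (-330) = -51

The determinant is -51.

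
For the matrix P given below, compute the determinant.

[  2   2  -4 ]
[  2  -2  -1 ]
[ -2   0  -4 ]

Expand along row 3:
  + (-2) · |2 -4; -2 -1| = (-2)·(-2 − 8) = 20
  + (-4) · |2 2; 2 -2| = (-4)·(-4 − 4) = 32
Sum: (20) + (32) = 52

52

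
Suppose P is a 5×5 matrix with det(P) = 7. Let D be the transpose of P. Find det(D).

det(Pᵀ) = det(P).
det(D) = (1)·(7) = 7

7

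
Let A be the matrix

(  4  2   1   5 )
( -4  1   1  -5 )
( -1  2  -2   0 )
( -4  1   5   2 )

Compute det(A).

Expand along row 3 (it has 1 zero):
  + (-1) · M_31   where M_31 = det([2 1 5; 1 1 -5; 1 5 2]) = 67
  − (2) · M_32   where M_32 = det([4 1 5; -4 1 -5; -4 5 2]) = 56
  + (-2) · M_33   where M_33 = det([4 2 5; -4 1 -5; -4 1 2]) = 84
det = (+1)·(-1)·(67) + (-1)·(2)·(56) + (+1)·(-2)·(84) = -347

-347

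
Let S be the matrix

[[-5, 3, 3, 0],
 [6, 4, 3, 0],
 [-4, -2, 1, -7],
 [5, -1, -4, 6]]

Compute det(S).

176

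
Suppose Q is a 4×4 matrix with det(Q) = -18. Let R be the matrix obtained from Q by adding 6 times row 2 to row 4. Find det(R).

Adding a multiple of one row to another leaves the determinant unchanged.
det(R) = (1)·(-18) = -18

det(R) = -18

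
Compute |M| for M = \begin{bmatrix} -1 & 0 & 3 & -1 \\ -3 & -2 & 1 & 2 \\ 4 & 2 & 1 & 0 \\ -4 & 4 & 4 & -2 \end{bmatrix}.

168

Expand along row 1 (it has 1 zero):
  + (-1) · M_11   where M_11 = det([-2 1 2; 2 1 0; 4 4 -2]) = 16
  + (3) · M_13   where M_13 = det([-3 -2 2; 4 2 0; -4 4 -2]) = 44
  − (-1) · M_14   where M_14 = det([-3 -2 1; 4 2 1; -4 4 4]) = 52
det = (+1)·(-1)·(16) + (+1)·(3)·(44) + (-1)·(-1)·(52) = 168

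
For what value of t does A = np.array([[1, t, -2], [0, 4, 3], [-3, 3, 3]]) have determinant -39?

Expanding along the column containing t, det(A) is linear in t: det(A) = (-9)·t + (-21).
Set (-9)·t + (-21) = -39  ⇒  (-9)·t = -18  ⇒  t = 2.

2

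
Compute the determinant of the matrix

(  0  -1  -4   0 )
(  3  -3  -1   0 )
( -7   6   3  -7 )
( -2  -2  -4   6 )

322

Expand along row 1 (it has 2 zeros):
  − (-1) · M_12   where M_12 = det([3 -1 0; -7 3 -7; -2 -4 6]) = -86
  + (-4) · M_13   where M_13 = det([3 -3 0; -7 6 -7; -2 -2 6]) = -102
det = (-1)·(-1)·(-86) + (+1)·(-4)·(-102) = 322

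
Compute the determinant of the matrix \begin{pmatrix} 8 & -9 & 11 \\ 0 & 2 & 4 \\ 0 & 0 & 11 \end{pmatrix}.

The determinant is 176.

The matrix is upper triangular, so the determinant is the product of the diagonal entries:
det = (8) · (2) · (11) = 176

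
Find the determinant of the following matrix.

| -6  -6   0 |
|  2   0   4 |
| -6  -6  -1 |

Expand along column 2:
  − (-6) · |2 4; -6 -1| = −(-6)·(-2 − (-24)) = 132
  − (-6) · |-6 0; 2 4| = −(-6)·(-24 − 0) = -144
Sum: (132) + (-144) = -12

-12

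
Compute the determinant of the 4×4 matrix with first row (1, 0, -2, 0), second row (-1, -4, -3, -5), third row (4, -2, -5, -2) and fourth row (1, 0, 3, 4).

Expand along row 1 (it has 2 zeros):
  + (1) · M_11   where M_11 = det([-4 -3 -5; -2 -5 -2; 0 3 4]) = 62
  + (-2) · M_13   where M_13 = det([-1 -4 -5; 4 -2 -2; 1 0 4]) = 70
det = (+1)·(1)·(62) + (+1)·(-2)·(70) = -78

-78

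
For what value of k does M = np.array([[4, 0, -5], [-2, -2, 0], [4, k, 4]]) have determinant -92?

Expanding along the row containing k, det(M) is linear in k: det(M) = (10)·k + (-72).
Set (10)·k + (-72) = -92  ⇒  (10)·k = -20  ⇒  k = -2.

-2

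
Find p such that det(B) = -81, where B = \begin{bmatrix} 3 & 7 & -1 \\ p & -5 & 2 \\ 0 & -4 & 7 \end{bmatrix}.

Expanding along the column containing p, det(B) is linear in p: det(B) = (-45)·p + (-81).
Set (-45)·p + (-81) = -81  ⇒  (-45)·p = 0  ⇒  p = 0.

p = 0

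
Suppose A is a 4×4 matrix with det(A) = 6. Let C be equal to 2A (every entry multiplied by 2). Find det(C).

96

For a 4×4 matrix, det(2A) = 2^4·det(A) = 16·det(A).
det(C) = (16)·(6) = 96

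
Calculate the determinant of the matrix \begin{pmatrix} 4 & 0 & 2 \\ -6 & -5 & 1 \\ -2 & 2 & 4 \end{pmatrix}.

-132

Expand along row 1:
  + 4 · |-5 1; 2 4| = 4·(-20 − 2) = -88
  + 2 · |-6 -5; -2 2| = 2·(-12 − 10) = -44
Sum: (-88) + (-44) = -132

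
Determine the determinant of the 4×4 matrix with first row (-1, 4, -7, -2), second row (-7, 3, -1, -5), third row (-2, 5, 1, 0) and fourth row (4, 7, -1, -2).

The determinant is -1504.

Expand along row 3 (it has 1 zero):
  + (-2) · M_31   where M_31 = det([4 -7 -2; 3 -1 -5; 7 -1 -2]) = 183
  − (5) · M_32   where M_32 = det([-1 -7 -2; -7 -1 -5; 4 -1 -2]) = 219
  + (1) · M_33   where M_33 = det([-1 4 -2; -7 3 -5; 4 7 -2]) = -43
det = (+1)·(-2)·(183) + (-1)·(5)·(219) + (+1)·(1)·(-43) = -1504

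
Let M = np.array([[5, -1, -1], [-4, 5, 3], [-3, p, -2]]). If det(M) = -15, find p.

p = -3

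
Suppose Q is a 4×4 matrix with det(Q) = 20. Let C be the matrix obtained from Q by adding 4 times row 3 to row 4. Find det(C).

Adding a multiple of one row to another leaves the determinant unchanged.
det(C) = (1)·(20) = 20

20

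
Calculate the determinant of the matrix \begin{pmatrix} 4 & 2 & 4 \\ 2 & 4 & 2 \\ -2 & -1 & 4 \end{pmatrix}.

Expand along column 1:
  + 4 · |4 2; -1 4| = 4·(16 − (-2)) = 72
  − 2 · |2 4; -1 4| = −2·(8 − (-4)) = -24
  + (-2) · |2 4; 4 2| = (-2)·(4 − 16) = 24
Sum: (72) + (-24) + (24) = 72

72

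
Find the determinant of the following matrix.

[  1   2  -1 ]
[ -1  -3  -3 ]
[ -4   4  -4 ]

The determinant is 56.

Expand along column 1:
  + 1 · |-3 -3; 4 -4| = 1·(12 − (-12)) = 24
  − (-1) · |2 -1; 4 -4| = −(-1)·(-8 − (-4)) = -4
  + (-4) · |2 -1; -3 -3| = (-4)·(-6 − 3) = 36
Sum: (24) + (-4) + (36) = 56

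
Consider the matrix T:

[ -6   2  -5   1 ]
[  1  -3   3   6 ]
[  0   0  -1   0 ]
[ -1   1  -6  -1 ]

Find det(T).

Expand along row 3 (it has 3 zeros):
  + (-1) · M_33   where M_33 = det([-6 2 1; 1 -3 6; -1 1 -1]) = 6
det = (+1)·(-1)·(6) = -6

-6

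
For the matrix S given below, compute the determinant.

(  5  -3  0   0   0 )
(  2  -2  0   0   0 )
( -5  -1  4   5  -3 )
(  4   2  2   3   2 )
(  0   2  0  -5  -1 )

S is block lower-triangular with a 2×2 block and a 3×3 block on the diagonal, so its determinant equals the product of the determinants of the diagonal blocks.
det of the 2×2 block = -4
det of the 3×3 block = 68
det = (-4)·(68) = -272

-272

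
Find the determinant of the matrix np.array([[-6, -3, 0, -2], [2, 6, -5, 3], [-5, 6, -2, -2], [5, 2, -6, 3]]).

Expand along row 1 (it has 1 zero):
  + (-6) · M_11   where M_11 = det([6 -5 3; 6 -2 -2; 2 -6 3]) = -94
  − (-3) · M_12   where M_12 = det([2 -5 3; -5 -2 -2; 5 -6 3]) = 59
  − (-2) · M_14   where M_14 = det([2 6 -5; -5 6 -2; 5 2 -6]) = -104
det = (+1)·(-6)·(-94) + (-1)·(-3)·(59) + (-1)·(-2)·(-104) = 533

The determinant is 533.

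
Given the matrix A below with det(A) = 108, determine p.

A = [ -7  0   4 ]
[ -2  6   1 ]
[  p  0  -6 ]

p = 6

Expanding along the column containing p, det(A) is linear in p: det(A) = (-24)·p + (252).
Set (-24)·p + (252) = 108  ⇒  (-24)·p = -144  ⇒  p = 6.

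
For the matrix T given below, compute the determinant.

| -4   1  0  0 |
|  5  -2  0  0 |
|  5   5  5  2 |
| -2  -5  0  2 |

T is block lower-triangular with a 2×2 block and a 2×2 block on the diagonal, so its determinant equals the product of the determinants of the diagonal blocks.
det of the 2×2 block = 3
det of the 2×2 block = 10
det = (3)·(10) = 30

The determinant is 30.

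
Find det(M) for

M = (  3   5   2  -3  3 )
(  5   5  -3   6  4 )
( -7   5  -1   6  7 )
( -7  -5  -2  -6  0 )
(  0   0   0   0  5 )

Expand along row 5 (it has 4 zeros):
  + (5) · M_55   where M_55 = det([3 5 2 -3; 5 5 -3 6; -7 5 -1 6; -7 -5 -2 -6]) = -2880
det = (+1)·(5)·(-2880) = -14400

|M| = -14400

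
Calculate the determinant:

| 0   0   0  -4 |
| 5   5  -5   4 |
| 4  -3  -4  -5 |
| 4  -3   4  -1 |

-1120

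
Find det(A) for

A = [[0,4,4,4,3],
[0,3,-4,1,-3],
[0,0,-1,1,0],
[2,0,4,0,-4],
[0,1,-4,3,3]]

288

Expand along column 1 (it has 4 zeros):
  − (2) · M_41   where M_41 = det([4 4 4 3; 3 -4 1 -3; 0 -1 1 0; 1 -4 3 3]) = -144
det = (-1)·(2)·(-144) = 288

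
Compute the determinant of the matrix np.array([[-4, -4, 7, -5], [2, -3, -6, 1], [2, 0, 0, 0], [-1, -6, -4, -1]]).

The determinant is 34.

Expand along row 3 (it has 3 zeros):
  + (2) · M_31   where M_31 = det([-4 7 -5; -3 -6 1; -6 -4 -1]) = 17
det = (+1)·(2)·(17) = 34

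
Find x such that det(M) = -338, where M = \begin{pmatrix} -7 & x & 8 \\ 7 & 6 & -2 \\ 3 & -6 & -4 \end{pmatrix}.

x = -5

Expanding along the row containing x, det(M) is linear in x: det(M) = (22)·x + (-228).
Set (22)·x + (-228) = -338  ⇒  (22)·x = -110  ⇒  x = -5.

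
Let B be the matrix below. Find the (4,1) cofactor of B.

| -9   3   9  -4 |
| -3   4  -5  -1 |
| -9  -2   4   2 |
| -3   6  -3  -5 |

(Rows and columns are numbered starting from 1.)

96

Delete row 4 and column 1; the remaining 3×3 submatrix is [3 9 -4; 4 -5 -1; -2 4 2].
Its determinant is -96.
The cofactor carries sign (−1)^(4+1) = −1, so C_{4,1} = −(-96) = 96.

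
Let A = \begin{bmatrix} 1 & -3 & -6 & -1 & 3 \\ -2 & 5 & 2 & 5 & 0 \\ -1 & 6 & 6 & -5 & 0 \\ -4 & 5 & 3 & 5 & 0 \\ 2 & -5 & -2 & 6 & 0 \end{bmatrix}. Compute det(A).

Expand along column 5 (it has 4 zeros):
  + (3) · M_15   where M_15 = det([-2 5 2 5; -1 6 6 -5; -4 5 3 5; 2 -5 -2 6]) = -473
det = (+1)·(3)·(-473) = -1419

-1419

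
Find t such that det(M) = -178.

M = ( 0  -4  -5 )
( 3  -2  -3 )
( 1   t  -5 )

Expanding along the column containing t, det(M) is linear in t: det(M) = (-15)·t + (-58).
Set (-15)·t + (-58) = -178  ⇒  (-15)·t = -120  ⇒  t = 8.

t = 8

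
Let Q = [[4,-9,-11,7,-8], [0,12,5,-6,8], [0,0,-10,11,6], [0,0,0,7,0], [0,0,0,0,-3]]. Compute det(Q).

det(Q) = 10080

Q is upper triangular, so det(Q) is the product of the diagonal entries:
det = (4) · (12) · (-10) · (7) · (-3) = 10080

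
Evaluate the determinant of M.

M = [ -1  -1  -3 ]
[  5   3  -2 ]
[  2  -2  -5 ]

Expand along row 1:
  + (-1) · |3 -2; -2 -5| = (-1)·(-15 − 4) = 19
  − (-1) · |5 -2; 2 -5| = −(-1)·(-25 − (-4)) = -21
  + (-3) · |5 3; 2 -2| = (-3)·(-10 − 6) = 48
Sum: (19) + (-21) + (48) = 46

46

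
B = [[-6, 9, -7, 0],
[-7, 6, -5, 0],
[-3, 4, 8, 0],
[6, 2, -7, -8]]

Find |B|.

The determinant is -2408.

Expand along column 4 (it has 3 zeros):
  + (-8) · M_44   where M_44 = det([-6 9 -7; -7 6 -5; -3 4 8]) = 301
det = (+1)·(-8)·(301) = -2408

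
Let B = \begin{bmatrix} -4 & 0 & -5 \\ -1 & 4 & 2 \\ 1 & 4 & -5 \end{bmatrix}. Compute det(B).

det(B) = 152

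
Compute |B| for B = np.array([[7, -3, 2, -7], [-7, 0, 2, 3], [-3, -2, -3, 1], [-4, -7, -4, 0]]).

320

Expand along row 2 (it has 1 zero):
  − (-7) · M_21   where M_21 = det([-3 2 -7; -2 -3 1; -7 -4 0]) = 65
  − (2) · M_23   where M_23 = det([7 -3 -7; -3 -2 1; -4 -7 0]) = -30
  + (3) · M_24   where M_24 = det([7 -3 2; -3 -2 -3; -4 -7 -4]) = -65
det = (-1)·(-7)·(65) + (-1)·(2)·(-30) + (+1)·(3)·(-65) = 320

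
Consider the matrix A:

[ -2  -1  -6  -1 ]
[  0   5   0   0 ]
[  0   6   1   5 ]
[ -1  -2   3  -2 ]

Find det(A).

Expand along row 2 (it has 3 zeros):
  + (5) · M_22   where M_22 = det([-2 -6 -1; 0 1 5; -1 3 -2]) = 63
det = (+1)·(5)·(63) = 315

315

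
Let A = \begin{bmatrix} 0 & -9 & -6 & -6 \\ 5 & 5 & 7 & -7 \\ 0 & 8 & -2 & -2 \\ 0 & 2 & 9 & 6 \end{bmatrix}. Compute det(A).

Expand along column 1 (it has 3 zeros):
  − (5) · M_21   where M_21 = det([-9 -6 -6; 8 -2 -2; 2 9 6]) = -198
det = (-1)·(5)·(-198) = 990

|A| = 990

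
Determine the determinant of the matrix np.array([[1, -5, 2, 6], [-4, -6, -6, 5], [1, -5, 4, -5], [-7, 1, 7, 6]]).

Expand along row 1:
  + (1) · M_11   where M_11 = det([-6 -6 5; -5 4 -5; 1 7 6]) = -699
  − (-5) · M_12   where M_12 = det([-4 -6 5; 1 4 -5; -7 7 6]) = -235
  + (2) · M_13   where M_13 = det([-4 -6 5; 1 -5 -5; -7 1 6]) = -244
  − (6) · M_14   where M_14 = det([-4 -6 -6; 1 -5 4; -7 1 7]) = 570
det = (+1)·(1)·(-699) + (-1)·(-5)·(-235) + (+1)·(2)·(-244) + (-1)·(6)·(570) = -5782

The determinant is -5782.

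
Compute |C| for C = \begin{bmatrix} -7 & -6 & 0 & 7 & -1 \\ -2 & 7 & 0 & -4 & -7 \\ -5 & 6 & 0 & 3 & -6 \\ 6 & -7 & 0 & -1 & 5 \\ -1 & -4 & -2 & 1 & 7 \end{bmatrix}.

Expand along column 3 (it has 4 zeros):
  + (-2) · M_53   where M_53 = det([-7 -6 7 -1; -2 7 -4 -7; -5 6 3 -6; 6 -7 -1 5]) = 1075
det = (+1)·(-2)·(1075) = -2150

-2150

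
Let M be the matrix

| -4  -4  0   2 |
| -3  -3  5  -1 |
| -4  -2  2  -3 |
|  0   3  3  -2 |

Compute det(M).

Expand along row 1 (it has 1 zero):
  + (-4) · M_11   where M_11 = det([-3 5 -1; -2 2 -3; 3 3 -2]) = -68
  − (-4) · M_12   where M_12 = det([-3 5 -1; -4 2 -3; 0 3 -2]) = -43
  − (2) · M_14   where M_14 = det([-3 -3 5; -4 -2 2; 0 3 3]) = -60
det = (+1)·(-4)·(-68) + (-1)·(-4)·(-43) + (-1)·(2)·(-60) = 220

220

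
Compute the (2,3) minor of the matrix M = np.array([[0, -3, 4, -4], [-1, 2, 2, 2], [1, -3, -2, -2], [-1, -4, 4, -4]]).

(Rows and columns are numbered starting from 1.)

Delete row 2 and column 3; the remaining 3×3 submatrix is [0 -3 -4; 1 -3 -2; -1 -4 -4].
Its determinant is 10.

10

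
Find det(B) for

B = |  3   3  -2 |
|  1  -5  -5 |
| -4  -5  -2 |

71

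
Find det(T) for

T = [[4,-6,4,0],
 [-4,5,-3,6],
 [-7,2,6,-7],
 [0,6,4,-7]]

|T| = -2842

Expand along row 1 (it has 1 zero):
  + (4) · M_11   where M_11 = det([5 -3 6; 2 6 -7; 6 4 -7]) = -154
  − (-6) · M_12   where M_12 = det([-4 -3 6; -7 6 -7; 0 4 -7]) = 35
  + (4) · M_13   where M_13 = det([-4 5 6; -7 2 -7; 0 6 -7]) = -609
det = (+1)·(4)·(-154) + (-1)·(-6)·(35) + (+1)·(4)·(-609) = -2842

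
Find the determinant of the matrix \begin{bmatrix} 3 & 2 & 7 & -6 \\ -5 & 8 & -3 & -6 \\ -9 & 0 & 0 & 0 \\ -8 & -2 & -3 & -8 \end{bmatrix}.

-6516

Expand along row 3 (it has 3 zeros):
  + (-9) · M_31   where M_31 = det([2 7 -6; 8 -3 -6; -2 -3 -8]) = 724
det = (+1)·(-9)·(724) = -6516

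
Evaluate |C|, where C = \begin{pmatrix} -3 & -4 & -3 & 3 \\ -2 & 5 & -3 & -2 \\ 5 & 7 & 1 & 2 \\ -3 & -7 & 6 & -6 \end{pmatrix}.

459

Expand along row 1:
  + (-3) · M_11   where M_11 = det([5 -3 -2; 7 1 2; -7 6 -6]) = -272
  − (-4) · M_12   where M_12 = det([-2 -3 -2; 5 1 2; -3 6 -6]) = -102
  + (-3) · M_13   where M_13 = det([-2 5 -2; 5 7 2; -3 -7 -6]) = 204
  − (3) · M_14   where M_14 = det([-2 5 -3; 5 7 1; -3 -7 6]) = -221
det = (+1)·(-3)·(-272) + (-1)·(-4)·(-102) + (+1)·(-3)·(204) + (-1)·(3)·(-221) = 459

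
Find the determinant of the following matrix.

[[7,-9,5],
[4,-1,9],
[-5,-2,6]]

640

Expand along column 1:
  + 7 · |-1 9; -2 6| = 7·(-6 − (-18)) = 84
  − 4 · |-9 5; -2 6| = −4·(-54 − (-10)) = 176
  + (-5) · |-9 5; -1 9| = (-5)·(-81 − (-5)) = 380
Sum: (84) + (176) + (380) = 640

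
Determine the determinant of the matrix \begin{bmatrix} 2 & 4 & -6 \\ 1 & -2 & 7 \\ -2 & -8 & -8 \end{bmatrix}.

192

Expand along row 1:
  + 2 · |-2 7; -8 -8| = 2·(16 − (-56)) = 144
  − 4 · |1 7; -2 -8| = −4·(-8 − (-14)) = -24
  + (-6) · |1 -2; -2 -8| = (-6)·(-8 − 4) = 72
Sum: (144) + (-24) + (72) = 192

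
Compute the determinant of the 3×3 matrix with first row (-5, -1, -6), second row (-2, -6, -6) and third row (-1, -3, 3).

The determinant is 168.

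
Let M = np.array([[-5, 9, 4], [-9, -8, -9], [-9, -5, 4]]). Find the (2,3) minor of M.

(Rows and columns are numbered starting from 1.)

The minor is 106.

Delete row 2 and column 3; the remaining 2×2 submatrix is [-5 9; -9 -5].
Its determinant is (-5)·(-5) − 9·(-9) = 106.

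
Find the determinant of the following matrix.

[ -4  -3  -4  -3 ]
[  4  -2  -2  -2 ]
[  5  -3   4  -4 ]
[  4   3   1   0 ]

-486

Expand along row 4 (it has 1 zero):
  − (4) · M_41   where M_41 = det([-3 -4 -3; -2 -2 -2; -3 4 -4]) = 2
  + (3) · M_42   where M_42 = det([-4 -4 -3; 4 -2 -2; 5 4 -4]) = -166
  − (1) · M_43   where M_43 = det([-4 -3 -3; 4 -2 -2; 5 -3 -4]) = -20
det = (-1)·(4)·(2) + (+1)·(3)·(-166) + (-1)·(1)·(-20) = -486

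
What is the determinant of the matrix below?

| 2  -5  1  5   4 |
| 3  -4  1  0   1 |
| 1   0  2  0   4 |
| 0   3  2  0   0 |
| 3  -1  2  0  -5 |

The determinant is -45.

Expand along column 4 (it has 4 zeros):
  − (5) · M_14   where M_14 = det([3 -4 1 1; 1 0 2 4; 0 3 2 0; 3 -1 2 -5]) = 9
det = (-1)·(5)·(9) = -45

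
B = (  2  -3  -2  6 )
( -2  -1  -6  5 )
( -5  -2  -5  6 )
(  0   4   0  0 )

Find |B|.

Expand along row 4 (it has 3 zeros):
  + (4) · M_42   where M_42 = det([2 -2 6; -2 -6 5; -5 -5 6]) = -116
det = (+1)·(4)·(-116) = -464

|B| = -464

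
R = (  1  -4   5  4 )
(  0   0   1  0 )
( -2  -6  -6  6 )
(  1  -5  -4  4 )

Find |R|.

-14

Expand along row 2 (it has 3 zeros):
  − (1) · M_23   where M_23 = det([1 -4 4; -2 -6 6; 1 -5 4]) = 14
det = (-1)·(1)·(14) = -14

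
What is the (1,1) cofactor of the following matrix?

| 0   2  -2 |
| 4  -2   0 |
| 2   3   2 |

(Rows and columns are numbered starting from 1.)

Delete row 1 and column 1; the remaining 2×2 submatrix is [-2 0; 3 2].
Its determinant is (-2)·2 − 0·3 = -4.
The cofactor carries sign (−1)^(1+1) = +1, so C_{1,1} = +(-4) = -4.

-4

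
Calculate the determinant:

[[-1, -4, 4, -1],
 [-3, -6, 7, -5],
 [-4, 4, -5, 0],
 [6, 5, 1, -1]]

240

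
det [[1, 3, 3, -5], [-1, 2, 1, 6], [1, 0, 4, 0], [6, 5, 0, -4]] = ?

699

Expand along row 3 (it has 2 zeros):
  + (1) · M_31   where M_31 = det([3 3 -5; 2 1 6; 5 0 -4]) = 127
  + (4) · M_33   where M_33 = det([1 3 -5; -1 2 6; 6 5 -4]) = 143
det = (+1)·(1)·(127) + (+1)·(4)·(143) = 699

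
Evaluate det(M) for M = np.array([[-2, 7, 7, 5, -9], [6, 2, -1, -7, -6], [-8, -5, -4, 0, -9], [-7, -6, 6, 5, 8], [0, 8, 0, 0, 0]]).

det(M) = -62784

Expand along row 5 (it has 4 zeros):
  − (8) · M_52   where M_52 = det([-2 7 5 -9; 6 -1 -7 -6; -8 -4 0 -9; -7 6 5 8]) = 7848
det = (-1)·(8)·(7848) = -62784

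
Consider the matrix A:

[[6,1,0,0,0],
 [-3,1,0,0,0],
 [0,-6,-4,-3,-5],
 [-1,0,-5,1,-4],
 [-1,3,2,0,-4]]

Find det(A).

A is block lower-triangular with a 2×2 block and a 3×3 block on the diagonal, so its determinant equals the product of the determinants of the diagonal blocks.
det of the 2×2 block = 9
det of the 3×3 block = 110
det = (9)·(110) = 990

det(A) = 990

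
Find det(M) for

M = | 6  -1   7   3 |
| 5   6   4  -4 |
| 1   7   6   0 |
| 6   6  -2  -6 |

Expand along row 3 (it has 1 zero):
  + (1) · M_31   where M_31 = det([-1 7 3; 6 4 -4; 6 -2 -6]) = 8
  − (7) · M_32   where M_32 = det([6 7 3; 5 4 -4; 6 -2 -6]) = -252
  + (6) · M_33   where M_33 = det([6 -1 3; 5 6 -4; 6 6 -6]) = -96
det = (+1)·(1)·(8) + (-1)·(7)·(-252) + (+1)·(6)·(-96) = 1196

det(M) = 1196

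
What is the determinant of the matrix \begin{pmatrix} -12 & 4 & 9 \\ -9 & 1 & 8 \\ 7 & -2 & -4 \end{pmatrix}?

The determinant is 35.

Expand along column 1:
  + (-12) · |1 8; -2 -4| = (-12)·(-4 − (-16)) = -144
  − (-9) · |4 9; -2 -4| = −(-9)·(-16 − (-18)) = 18
  + 7 · |4 9; 1 8| = 7·(32 − 9) = 161
Sum: (-144) + (18) + (161) = 35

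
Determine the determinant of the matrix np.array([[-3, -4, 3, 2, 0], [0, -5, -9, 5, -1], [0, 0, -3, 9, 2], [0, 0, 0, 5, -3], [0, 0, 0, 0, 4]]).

The matrix is upper triangular, so the determinant is the product of the diagonal entries:
det = (-3) · (-5) · (-3) · (5) · (4) = -900

-900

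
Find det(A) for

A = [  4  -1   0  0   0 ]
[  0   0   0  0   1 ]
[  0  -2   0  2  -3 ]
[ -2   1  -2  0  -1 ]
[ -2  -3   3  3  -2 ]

-4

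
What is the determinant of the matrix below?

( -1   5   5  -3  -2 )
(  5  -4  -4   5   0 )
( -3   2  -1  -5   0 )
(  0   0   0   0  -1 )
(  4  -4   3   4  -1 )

-346

Expand along row 4 (it has 4 zeros):
  − (-1) · M_45   where M_45 = det([-1 5 5 -3; 5 -4 -4 5; -3 2 -1 -5; 4 -4 3 4]) = -346
det = (-1)·(-1)·(-346) = -346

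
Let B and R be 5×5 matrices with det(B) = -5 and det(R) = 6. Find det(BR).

-30

det(BR) = det(B)·det(R) = (-5)·(6) = -30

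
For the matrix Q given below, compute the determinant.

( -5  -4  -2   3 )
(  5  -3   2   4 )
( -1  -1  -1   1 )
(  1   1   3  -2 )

The determinant is 7.

Expand along row 1:
  + (-5) · M_11   where M_11 = det([-3 2 4; -1 -1 1; 1 3 -2]) = -7
  − (-4) · M_12   where M_12 = det([5 2 4; -1 -1 1; 1 3 -2]) = -15
  + (-2) · M_13   where M_13 = det([5 -3 4; -1 -1 1; 1 1 -2]) = 8
  − (3) · M_14   where M_14 = det([5 -3 2; -1 -1 -1; 1 1 3]) = -16
det = (+1)·(-5)·(-7) + (-1)·(-4)·(-15) + (+1)·(-2)·(8) + (-1)·(3)·(-16) = 7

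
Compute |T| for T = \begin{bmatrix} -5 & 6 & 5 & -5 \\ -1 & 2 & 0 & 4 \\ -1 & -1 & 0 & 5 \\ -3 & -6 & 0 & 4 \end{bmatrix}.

-180

Expand along column 3 (it has 3 zeros):
  + (5) · M_13   where M_13 = det([-1 2 4; -1 -1 5; -3 -6 4]) = -36
det = (+1)·(5)·(-36) = -180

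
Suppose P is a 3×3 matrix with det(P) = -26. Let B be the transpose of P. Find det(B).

|B| = -26

det(Pᵀ) = det(P).
det(B) = (1)·(-26) = -26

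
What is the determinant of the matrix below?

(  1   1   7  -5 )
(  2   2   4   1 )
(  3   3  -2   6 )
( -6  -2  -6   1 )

Expand along row 1:
  + (1) · M_11   where M_11 = det([2 4 1; 3 -2 6; -2 -6 1]) = -14
  − (1) · M_12   where M_12 = det([2 4 1; 3 -2 6; -6 -6 1]) = -118
  + (7) · M_13   where M_13 = det([2 2 1; 3 3 6; -6 -2 1]) = -36
  − (-5) · M_14   where M_14 = det([2 2 4; 3 3 -2; -6 -2 -6]) = 64
det = (+1)·(1)·(-14) + (-1)·(1)·(-118) + (+1)·(7)·(-36) + (-1)·(-5)·(64) = 172

172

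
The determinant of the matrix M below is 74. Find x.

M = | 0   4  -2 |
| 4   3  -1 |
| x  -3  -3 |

Expanding along the row containing x, det(M) is linear in x: det(M) = (2)·x + (72).
Set (2)·x + (72) = 74  ⇒  (2)·x = 2  ⇒  x = 1.

1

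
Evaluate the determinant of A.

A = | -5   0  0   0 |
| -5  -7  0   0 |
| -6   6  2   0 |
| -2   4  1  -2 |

A is lower triangular, so det(A) is the product of the diagonal entries:
det = (-5) · (-7) · (2) · (-2) = -140

det(A) = -140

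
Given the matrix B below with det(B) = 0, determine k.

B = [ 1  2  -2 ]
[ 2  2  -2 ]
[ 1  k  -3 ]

3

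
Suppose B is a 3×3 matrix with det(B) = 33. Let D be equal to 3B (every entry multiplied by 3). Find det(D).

891

For a 3×3 matrix, det(3B) = 3^3·det(B) = 27·det(B).
det(D) = (27)·(33) = 891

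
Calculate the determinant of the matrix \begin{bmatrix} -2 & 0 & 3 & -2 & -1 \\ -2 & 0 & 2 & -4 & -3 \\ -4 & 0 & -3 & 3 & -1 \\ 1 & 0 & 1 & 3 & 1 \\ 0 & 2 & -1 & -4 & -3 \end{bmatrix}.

222

Expand along column 2 (it has 4 zeros):
  − (2) · M_52   where M_52 = det([-2 3 -2 -1; -2 2 -4 -3; -4 -3 3 -1; 1 1 3 1]) = -111
det = (-1)·(2)·(-111) = 222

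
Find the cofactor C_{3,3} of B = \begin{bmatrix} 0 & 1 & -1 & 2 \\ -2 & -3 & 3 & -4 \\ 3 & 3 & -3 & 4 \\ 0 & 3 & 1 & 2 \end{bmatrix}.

Delete row 3 and column 3; the remaining 3×3 submatrix is [0 1 2; -2 -3 -4; 0 3 2].
Its determinant is -8.
The cofactor carries sign (−1)^(3+3) = +1, so C_{3,3} = +(-8) = -8.

-8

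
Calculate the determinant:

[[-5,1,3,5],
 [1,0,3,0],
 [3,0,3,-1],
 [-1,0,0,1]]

Expand along column 2 (it has 3 zeros):
  − (1) · M_12   where M_12 = det([1 3 0; 3 3 -1; -1 0 1]) = -3
det = (-1)·(1)·(-3) = 3

The determinant is 3.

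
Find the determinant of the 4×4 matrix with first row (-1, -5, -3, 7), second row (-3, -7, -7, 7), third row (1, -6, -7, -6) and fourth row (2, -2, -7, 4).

The determinant is 1286.

Expand along row 1:
  + (-1) · M_11   where M_11 = det([-7 -7 7; -6 -7 -6; -2 -7 4]) = 434
  − (-5) · M_12   where M_12 = det([-3 -7 7; 1 -7 -6; 2 -7 4]) = 371
  + (-3) · M_13   where M_13 = det([-3 -7 7; 1 -6 -6; 2 -2 4]) = 290
  − (7) · M_14   where M_14 = det([-3 -7 -7; 1 -6 -7; 2 -2 -7]) = -105
det = (+1)·(-1)·(434) + (-1)·(-5)·(371) + (+1)·(-3)·(290) + (-1)·(7)·(-105) = 1286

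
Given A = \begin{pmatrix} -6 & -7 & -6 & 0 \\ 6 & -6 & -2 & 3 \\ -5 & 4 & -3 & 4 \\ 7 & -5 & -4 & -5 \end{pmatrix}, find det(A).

Expand along row 1 (it has 1 zero):
  + (-6) · M_11   where M_11 = det([-6 -2 3; 4 -3 4; -5 -4 -5]) = -279
  − (-7) · M_12   where M_12 = det([6 -2 3; -5 -3 4; 7 -4 -5]) = 303
  + (-6) · M_13   where M_13 = det([6 -6 3; -5 4 4; 7 -5 -5]) = -27
det = (+1)·(-6)·(-279) + (-1)·(-7)·(303) + (+1)·(-6)·(-27) = 3957

3957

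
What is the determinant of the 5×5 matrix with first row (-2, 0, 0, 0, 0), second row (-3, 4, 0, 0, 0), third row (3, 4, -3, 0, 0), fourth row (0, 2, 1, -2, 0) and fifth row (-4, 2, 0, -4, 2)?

The determinant is -96.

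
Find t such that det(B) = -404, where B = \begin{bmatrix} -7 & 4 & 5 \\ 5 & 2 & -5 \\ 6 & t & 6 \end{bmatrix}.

2

Expanding along the column containing t, det(B) is linear in t: det(B) = (-10)·t + (-384).
Set (-10)·t + (-384) = -404  ⇒  (-10)·t = -20  ⇒  t = 2.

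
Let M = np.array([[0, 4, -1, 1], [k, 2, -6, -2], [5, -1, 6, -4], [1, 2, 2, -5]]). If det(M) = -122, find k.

Expanding along the row containing k, det(M) is linear in k: det(M) = (89)·k + (590).
Set (89)·k + (590) = -122  ⇒  (89)·k = -712  ⇒  k = -8.

k = -8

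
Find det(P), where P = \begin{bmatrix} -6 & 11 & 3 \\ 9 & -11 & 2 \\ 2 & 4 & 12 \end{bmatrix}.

Expand along row 1:
  + (-6) · |-11 2; 4 12| = (-6)·(-132 − 8) = 840
  − 11 · |9 2; 2 12| = −11·(108 − 4) = -1144
  + 3 · |9 -11; 2 4| = 3·(36 − (-22)) = 174
Sum: (840) + (-1144) + (174) = -130

|P| = -130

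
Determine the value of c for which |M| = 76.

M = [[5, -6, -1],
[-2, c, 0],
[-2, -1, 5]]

6

Expanding along the row containing c, det(M) is linear in c: det(M) = (23)·c + (-62).
Set (23)·c + (-62) = 76  ⇒  (23)·c = 138  ⇒  c = 6.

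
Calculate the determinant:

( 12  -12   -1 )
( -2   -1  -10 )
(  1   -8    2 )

-929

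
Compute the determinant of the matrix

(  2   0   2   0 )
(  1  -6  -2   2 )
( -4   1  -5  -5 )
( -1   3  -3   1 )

Expand along row 1 (it has 2 zeros):
  + (2) · M_11   where M_11 = det([-6 -2 2; 1 -5 -5; 3 -3 1]) = 176
  + (2) · M_13   where M_13 = det([1 -6 2; -4 1 -5; -1 3 1]) = -60
det = (+1)·(2)·(176) + (+1)·(2)·(-60) = 232

The determinant is 232.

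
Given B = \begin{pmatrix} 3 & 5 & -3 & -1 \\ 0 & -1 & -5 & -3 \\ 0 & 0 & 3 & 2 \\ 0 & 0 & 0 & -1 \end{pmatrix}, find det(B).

det(B) = 9

B is upper triangular, so det(B) is the product of the diagonal entries:
det = (3) · (-1) · (3) · (-1) = 9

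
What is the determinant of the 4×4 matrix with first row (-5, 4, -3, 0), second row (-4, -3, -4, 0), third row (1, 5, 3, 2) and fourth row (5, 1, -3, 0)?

452

Expand along column 4 (it has 3 zeros):
  − (2) · M_34   where M_34 = det([-5 4 -3; -4 -3 -4; 5 1 -3]) = -226
det = (-1)·(2)·(-226) = 452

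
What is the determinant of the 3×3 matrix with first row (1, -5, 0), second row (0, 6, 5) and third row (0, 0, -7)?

The matrix is upper triangular, so the determinant is the product of the diagonal entries:
det = (1) · (6) · (-7) = -42

The determinant is -42.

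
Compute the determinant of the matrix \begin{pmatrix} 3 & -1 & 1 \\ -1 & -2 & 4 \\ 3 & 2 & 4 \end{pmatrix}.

Expand along column 1:
  + 3 · |-2 4; 2 4| = 3·(-8 − 8) = -48
  − (-1) · |-1 1; 2 4| = −(-1)·(-4 − 2) = -6
  + 3 · |-1 1; -2 4| = 3·(-4 − (-2)) = -6
Sum: (-48) + (-6) + (-6) = -60

-60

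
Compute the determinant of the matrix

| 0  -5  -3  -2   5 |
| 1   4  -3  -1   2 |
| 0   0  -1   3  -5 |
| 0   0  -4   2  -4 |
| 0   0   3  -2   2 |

The matrix is block upper-triangular with a 2×2 block and a 3×3 block on the diagonal, so its determinant equals the product of the determinants of the diagonal blocks.
det of the 2×2 block = 5
det of the 3×3 block = -18
det = (5)·(-18) = -90

-90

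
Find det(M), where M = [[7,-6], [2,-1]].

The determinant is 5.

det(M) = 7·(-1) − (-6)·2 = -7 − (-12) = 5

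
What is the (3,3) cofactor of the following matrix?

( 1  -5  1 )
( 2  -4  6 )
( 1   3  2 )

Delete row 3 and column 3; the remaining 2×2 submatrix is [1 -5; 2 -4].
Its determinant is 1·(-4) − (-5)·2 = 6.
The cofactor carries sign (−1)^(3+3) = +1, so C_{3,3} = +(6) = 6.

The cofactor is 6.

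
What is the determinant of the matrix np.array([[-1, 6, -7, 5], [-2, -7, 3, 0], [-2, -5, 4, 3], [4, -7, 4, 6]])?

Expand along row 2 (it has 1 zero):
  − (-2) · M_21   where M_21 = det([6 -7 5; -5 4 3; -7 4 6]) = 49
  + (-7) · M_22   where M_22 = det([-1 -7 5; -2 4 3; 4 4 6]) = -300
  − (3) · M_23   where M_23 = det([-1 6 5; -2 -5 3; 4 -7 6]) = 323
det = (-1)·(-2)·(49) + (+1)·(-7)·(-300) + (-1)·(3)·(323) = 1229

The determinant is 1229.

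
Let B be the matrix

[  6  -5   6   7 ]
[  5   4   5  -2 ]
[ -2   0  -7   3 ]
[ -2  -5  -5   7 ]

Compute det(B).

|B| = -171

Expand along row 3 (it has 1 zero):
  + (-2) · M_31   where M_31 = det([-5 6 7; 4 5 -2; -5 -5 7]) = -198
  + (-7) · M_33   where M_33 = det([6 -5 7; 5 4 -2; -2 -5 7]) = 144
  − (3) · M_34   where M_34 = det([6 -5 6; 5 4 5; -2 -5 -5]) = -147
det = (+1)·(-2)·(-198) + (+1)·(-7)·(144) + (-1)·(3)·(-147) = -171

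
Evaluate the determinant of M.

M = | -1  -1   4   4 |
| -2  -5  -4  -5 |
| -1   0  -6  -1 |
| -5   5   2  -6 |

|M| = 1288

Expand along row 3 (it has 1 zero):
  + (-1) · M_31   where M_31 = det([-1 4 4; -5 -4 -5; 5 2 -6]) = -214
  + (-6) · M_33   where M_33 = det([-1 -1 4; -2 -5 -5; -5 5 -6]) = -208
  − (-1) · M_34   where M_34 = det([-1 -1 4; -2 -5 -4; -5 5 2]) = -174
det = (+1)·(-1)·(-214) + (+1)·(-6)·(-208) + (-1)·(-1)·(-174) = 1288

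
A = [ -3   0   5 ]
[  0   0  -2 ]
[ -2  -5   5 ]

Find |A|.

Expand along row 2:
  − (-2) · |-3 0; -2 -5| = −(-2)·(15 − 0) = 30

The determinant is 30.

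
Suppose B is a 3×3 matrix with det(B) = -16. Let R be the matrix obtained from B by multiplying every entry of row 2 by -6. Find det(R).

Scaling one row by -6 multiplies the determinant by -6.
det(R) = (-6)·(-16) = 96

|R| = 96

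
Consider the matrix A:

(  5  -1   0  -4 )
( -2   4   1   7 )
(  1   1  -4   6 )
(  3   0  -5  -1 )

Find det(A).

Expand along row 1 (it has 1 zero):
  + (5) · M_11   where M_11 = det([4 1 7; 1 -4 6; 0 -5 -1]) = 102
  − (-1) · M_12   where M_12 = det([-2 1 7; 1 -4 6; 3 -5 -1]) = 0
  − (-4) · M_14   where M_14 = det([-2 4 1; 1 1 -4; 3 0 -5]) = -21
det = (+1)·(5)·(102) + (-1)·(-1)·(0) + (-1)·(-4)·(-21) = 426

|A| = 426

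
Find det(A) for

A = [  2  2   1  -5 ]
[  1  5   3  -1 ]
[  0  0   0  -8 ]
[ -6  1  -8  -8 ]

det(A) = -600

Expand along row 3 (it has 3 zeros):
  − (-8) · M_34   where M_34 = det([2 2 1; 1 5 3; -6 1 -8]) = -75
det = (-1)·(-8)·(-75) = -600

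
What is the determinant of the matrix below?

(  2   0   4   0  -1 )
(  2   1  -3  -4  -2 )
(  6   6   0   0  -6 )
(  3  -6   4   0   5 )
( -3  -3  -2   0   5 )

1008

Expand along column 4 (it has 4 zeros):
  + (-4) · M_24   where M_24 = det([2 0 4 -1; 6 6 0 -6; 3 -6 4 5; -3 -3 -2 5]) = -252
det = (+1)·(-4)·(-252) = 1008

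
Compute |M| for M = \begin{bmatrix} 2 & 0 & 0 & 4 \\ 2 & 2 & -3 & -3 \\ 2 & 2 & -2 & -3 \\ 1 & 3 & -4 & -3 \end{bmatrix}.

Expand along row 1 (it has 2 zeros):
  + (2) · M_11   where M_11 = det([2 -3 -3; 2 -2 -3; 3 -4 -3]) = 3
  − (4) · M_14   where M_14 = det([2 2 -3; 2 2 -2; 1 3 -4]) = -4
det = (+1)·(2)·(3) + (-1)·(4)·(-4) = 22

22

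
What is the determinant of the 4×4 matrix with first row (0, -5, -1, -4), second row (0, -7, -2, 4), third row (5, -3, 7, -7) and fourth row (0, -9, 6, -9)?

Expand along column 1 (it has 3 zeros):
  + (5) · M_31   where M_31 = det([-5 -1 -4; -7 -2 4; -9 6 -9]) = 369
det = (+1)·(5)·(369) = 1845

1845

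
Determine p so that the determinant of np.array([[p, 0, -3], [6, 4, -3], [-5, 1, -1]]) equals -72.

Expanding along the row containing p, det(A) is linear in p: det(A) = (-1)·p + (-78).
Set (-1)·p + (-78) = -72  ⇒  (-1)·p = 6  ⇒  p = -6.

-6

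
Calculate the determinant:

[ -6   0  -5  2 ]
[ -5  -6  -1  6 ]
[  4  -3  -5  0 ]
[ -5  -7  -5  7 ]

-235

Expand along row 1 (it has 1 zero):
  + (-6) · M_11   where M_11 = det([-6 -1 6; -3 -5 0; -7 -5 7]) = 69
  + (-5) · M_13   where M_13 = det([-5 -6 6; 4 -3 0; -5 -7 7]) = 15
  − (2) · M_14   where M_14 = det([-5 -6 -1; 4 -3 -5; -5 -7 -5]) = -127
det = (+1)·(-6)·(69) + (+1)·(-5)·(15) + (-1)·(2)·(-127) = -235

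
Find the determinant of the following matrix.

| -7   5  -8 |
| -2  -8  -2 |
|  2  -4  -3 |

The determinant is -354.

Expand along row 1:
  + (-7) · |-8 -2; -4 -3| = (-7)·(24 − 8) = -112
  − 5 · |-2 -2; 2 -3| = −5·(6 − (-4)) = -50
  + (-8) · |-2 -8; 2 -4| = (-8)·(8 − (-16)) = -192
Sum: (-112) + (-50) + (-192) = -354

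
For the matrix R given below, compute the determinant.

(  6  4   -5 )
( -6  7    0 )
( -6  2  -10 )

-810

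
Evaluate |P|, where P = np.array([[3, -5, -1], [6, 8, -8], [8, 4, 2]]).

Expand along column 1:
  + 3 · |8 -8; 4 2| = 3·(16 − (-32)) = 144
  − 6 · |-5 -1; 4 2| = −6·(-10 − (-4)) = 36
  + 8 · |-5 -1; 8 -8| = 8·(40 − (-8)) = 384
Sum: (144) + (36) + (384) = 564

The determinant is 564.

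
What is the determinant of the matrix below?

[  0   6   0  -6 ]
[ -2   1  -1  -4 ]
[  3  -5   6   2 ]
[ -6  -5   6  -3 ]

864

Expand along row 1 (it has 2 zeros):
  − (6) · M_12   where M_12 = det([-2 -1 -4; 3 6 2; -6 6 -3]) = -153
  − (-6) · M_14   where M_14 = det([-2 1 -1; 3 -5 6; -6 -5 6]) = -9
det = (-1)·(6)·(-153) + (-1)·(-6)·(-9) = 864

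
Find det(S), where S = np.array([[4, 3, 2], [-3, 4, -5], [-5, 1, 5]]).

254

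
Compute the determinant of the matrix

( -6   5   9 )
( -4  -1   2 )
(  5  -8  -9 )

53

Expand along row 1:
  + (-6) · |-1 2; -8 -9| = (-6)·(9 − (-16)) = -150
  − 5 · |-4 2; 5 -9| = −5·(36 − 10) = -130
  + 9 · |-4 -1; 5 -8| = 9·(32 − (-5)) = 333
Sum: (-150) + (-130) + (333) = 53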